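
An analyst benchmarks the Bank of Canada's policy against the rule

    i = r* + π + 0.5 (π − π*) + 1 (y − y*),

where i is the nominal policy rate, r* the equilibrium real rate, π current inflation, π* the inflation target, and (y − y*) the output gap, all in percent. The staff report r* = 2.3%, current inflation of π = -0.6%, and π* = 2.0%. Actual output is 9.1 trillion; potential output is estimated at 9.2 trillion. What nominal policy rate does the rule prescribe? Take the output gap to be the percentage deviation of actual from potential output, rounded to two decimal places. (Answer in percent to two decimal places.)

-0.69%

Output gap = 100 × (9.1 − 9.2) / 9.2 = -1.09%.
i = 2.30 + (-0.60) + 0.5 × (-0.60 − 2.00) + 1 × (-1.09)
   = 2.30 − 0.6 − 1.3 − 1.09 = -0.69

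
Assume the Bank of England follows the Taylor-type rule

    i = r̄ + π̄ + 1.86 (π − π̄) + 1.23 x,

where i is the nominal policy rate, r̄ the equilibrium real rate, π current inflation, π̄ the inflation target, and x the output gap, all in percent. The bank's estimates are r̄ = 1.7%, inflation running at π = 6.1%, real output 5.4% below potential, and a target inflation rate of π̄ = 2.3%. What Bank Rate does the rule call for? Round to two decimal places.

4.43%

Output 5.4% below potential → x = -5.4.
i = 1.7 + 2.3 + 1.86 × (6.1 − 2.3) + 1.23 × (-5.4)
   = 1.7 + 2.3 + 7.068 − 6.642 = 4.43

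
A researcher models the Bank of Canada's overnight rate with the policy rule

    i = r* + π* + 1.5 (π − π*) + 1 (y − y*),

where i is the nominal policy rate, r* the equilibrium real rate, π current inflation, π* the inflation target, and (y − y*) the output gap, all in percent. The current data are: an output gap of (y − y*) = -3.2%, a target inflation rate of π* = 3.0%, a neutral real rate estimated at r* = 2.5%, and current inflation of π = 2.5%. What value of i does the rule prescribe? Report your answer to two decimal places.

i = 2.5 + 3.0 + 1.5 × (2.5 − 3.0) + 1 × (-3.2)
   = 2.5 + 3 − 0.75 − 3.2 = 1.55

1.55%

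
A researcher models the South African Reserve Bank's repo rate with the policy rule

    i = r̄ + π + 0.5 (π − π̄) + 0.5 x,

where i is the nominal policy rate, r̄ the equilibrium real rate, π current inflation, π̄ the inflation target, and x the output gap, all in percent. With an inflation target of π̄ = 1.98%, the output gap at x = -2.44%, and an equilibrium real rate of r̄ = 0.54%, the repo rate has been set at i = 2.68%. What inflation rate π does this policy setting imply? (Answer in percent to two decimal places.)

Collecting π: i = r̄ + (1 + 0.5) π − 0.5 π̄ + 0.5 x
1.5 π = 2.68 − 0.54 + 0.5 × 1.98 − 0.5 × (-2.44) = 4.35
π = 4.35 / 1.5 = 2.90

2.90%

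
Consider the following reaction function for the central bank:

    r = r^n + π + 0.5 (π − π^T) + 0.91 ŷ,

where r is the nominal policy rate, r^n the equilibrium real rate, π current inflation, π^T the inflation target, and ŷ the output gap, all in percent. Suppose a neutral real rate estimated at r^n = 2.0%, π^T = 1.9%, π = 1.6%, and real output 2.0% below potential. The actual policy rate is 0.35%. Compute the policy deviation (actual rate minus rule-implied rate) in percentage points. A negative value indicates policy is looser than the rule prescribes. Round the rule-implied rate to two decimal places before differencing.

Output 2.0% below potential → ŷ = -2.0.
r = 2.0 + 1.6 + 0.5 × (1.6 − 1.9) + 0.91 × (-2.0)
   = 2.0 + 1.6 − 0.15 − 1.82 = 1.63
Deviation = 0.35 − 1.63 = -1.28 pp.

-1.28 pp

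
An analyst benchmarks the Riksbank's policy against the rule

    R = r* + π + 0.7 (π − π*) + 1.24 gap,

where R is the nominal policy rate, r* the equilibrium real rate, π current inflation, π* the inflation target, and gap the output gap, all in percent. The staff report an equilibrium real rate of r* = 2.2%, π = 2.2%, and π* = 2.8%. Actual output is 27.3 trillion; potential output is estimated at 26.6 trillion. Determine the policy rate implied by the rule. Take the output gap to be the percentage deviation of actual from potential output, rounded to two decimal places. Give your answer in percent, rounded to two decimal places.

Output gap = 100 × (27.3 − 26.6) / 26.6 = 2.63%.
R = 2.20 + 2.20 + 0.7 × (2.20 − 2.80) + 1.24 × 2.63
   = 2.20 + 2.2 − 0.42 + 3.2612 = 7.24

7.24%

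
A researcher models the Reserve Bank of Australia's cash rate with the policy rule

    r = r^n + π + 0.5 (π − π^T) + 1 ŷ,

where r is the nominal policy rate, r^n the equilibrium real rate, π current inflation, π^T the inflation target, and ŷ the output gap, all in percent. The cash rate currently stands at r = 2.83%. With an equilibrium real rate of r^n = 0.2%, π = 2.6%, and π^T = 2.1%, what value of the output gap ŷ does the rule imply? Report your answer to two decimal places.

-0.22%

1 ŷ = 2.83 − 0.2 − 2.6 − 0.5 × (2.6 − 2.1) = -0.22
ŷ = -0.22 / 1 = -0.22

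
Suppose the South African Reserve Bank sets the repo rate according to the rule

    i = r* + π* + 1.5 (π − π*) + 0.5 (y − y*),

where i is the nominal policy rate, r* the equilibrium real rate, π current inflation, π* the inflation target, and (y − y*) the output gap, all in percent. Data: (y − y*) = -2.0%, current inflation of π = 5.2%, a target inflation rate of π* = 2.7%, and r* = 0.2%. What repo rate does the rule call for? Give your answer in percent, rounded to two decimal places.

i = 0.2 + 2.7 + 1.5 × (5.2 − 2.7) + 0.5 × (-2.0)
   = 0.2 + 2.7 + 3.75 − 1 = 5.65

5.65%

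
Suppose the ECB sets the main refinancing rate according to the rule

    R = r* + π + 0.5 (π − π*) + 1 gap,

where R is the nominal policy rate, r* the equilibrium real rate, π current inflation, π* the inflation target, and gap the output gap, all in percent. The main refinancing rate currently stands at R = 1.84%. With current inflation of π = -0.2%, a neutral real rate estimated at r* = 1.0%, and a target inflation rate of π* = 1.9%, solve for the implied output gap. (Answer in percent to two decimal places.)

2.09%

1 gap = 1.84 − 1.0 − (-0.2) − 0.5 × ((-0.2) − 1.9) = 2.09
gap = 2.09 / 1 = 2.09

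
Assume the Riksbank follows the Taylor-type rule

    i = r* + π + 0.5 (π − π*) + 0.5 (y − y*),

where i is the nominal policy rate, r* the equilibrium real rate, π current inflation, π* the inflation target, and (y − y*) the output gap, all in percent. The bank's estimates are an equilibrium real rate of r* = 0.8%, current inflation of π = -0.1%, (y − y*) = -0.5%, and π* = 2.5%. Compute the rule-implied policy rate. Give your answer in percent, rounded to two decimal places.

-0.85%

i = 0.8 + (-0.1) + 0.5 × (-0.1 − 2.5) + 0.5 × (-0.5)
   = 0.8 − 0.1 − 1.3 − 0.25 = -0.85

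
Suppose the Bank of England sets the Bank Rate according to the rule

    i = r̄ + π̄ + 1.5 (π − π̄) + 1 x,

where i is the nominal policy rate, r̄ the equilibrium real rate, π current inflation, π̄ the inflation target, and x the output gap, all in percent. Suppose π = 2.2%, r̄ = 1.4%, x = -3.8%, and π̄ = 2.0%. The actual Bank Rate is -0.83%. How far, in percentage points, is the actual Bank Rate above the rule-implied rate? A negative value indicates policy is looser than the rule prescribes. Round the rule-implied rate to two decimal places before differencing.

i = 1.4 + 2.0 + 1.5 × (2.2 − 2.0) + 1 × (-3.8)
   = 1.4 + 2 + 0.3 − 3.8 = -0.10
Deviation = -0.83 − (-0.10) = -0.73 pp.

-0.73 pp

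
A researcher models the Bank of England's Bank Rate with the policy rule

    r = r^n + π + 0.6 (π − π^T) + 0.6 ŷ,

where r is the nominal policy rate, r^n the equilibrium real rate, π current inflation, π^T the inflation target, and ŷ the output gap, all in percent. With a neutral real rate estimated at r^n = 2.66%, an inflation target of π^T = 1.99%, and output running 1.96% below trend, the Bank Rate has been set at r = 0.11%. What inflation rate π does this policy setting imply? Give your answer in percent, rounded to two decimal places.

Output 1.96% below potential → ŷ = -1.96.
Collecting π: r = r^n + (1 + 0.6) π − 0.6 π^T + 0.6 ŷ
1.6 π = 0.11 − 2.66 + 0.6 × 1.99 − 0.6 × (-1.96) = -0.18
π = -0.18 / 1.6 = -0.11

-0.11%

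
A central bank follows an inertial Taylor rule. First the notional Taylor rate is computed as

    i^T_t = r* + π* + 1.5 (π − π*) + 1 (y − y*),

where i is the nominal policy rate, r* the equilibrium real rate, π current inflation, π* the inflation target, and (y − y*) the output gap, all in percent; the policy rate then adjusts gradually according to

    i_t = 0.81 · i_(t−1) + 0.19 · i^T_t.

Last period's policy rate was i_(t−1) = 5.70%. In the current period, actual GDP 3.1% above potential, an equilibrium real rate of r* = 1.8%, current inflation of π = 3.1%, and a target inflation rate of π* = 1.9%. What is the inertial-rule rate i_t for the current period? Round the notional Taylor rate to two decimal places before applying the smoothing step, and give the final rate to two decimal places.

Output 3.1% above potential → (y − y*) = 3.1.
i^T_t = 1.8 + 1.9 + 1.5 × (3.1 − 1.9) + 1 × 3.1
   = 1.8 + 1.9 + 1.8 + 3.1 = 8.60
i_t = 0.81 × 5.70 + 0.19 × 8.60 = 4.617 + 1.634 = 6.25

6.25%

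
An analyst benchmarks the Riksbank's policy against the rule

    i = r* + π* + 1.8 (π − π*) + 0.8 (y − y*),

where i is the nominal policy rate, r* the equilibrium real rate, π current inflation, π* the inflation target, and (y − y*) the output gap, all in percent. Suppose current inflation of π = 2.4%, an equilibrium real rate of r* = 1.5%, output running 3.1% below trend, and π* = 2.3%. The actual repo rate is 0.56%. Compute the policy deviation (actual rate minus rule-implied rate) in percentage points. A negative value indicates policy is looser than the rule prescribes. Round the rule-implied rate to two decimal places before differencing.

Output 3.1% below potential → (y − y*) = -3.1.
i = 1.5 + 2.3 + 1.8 × (2.4 − 2.3) + 0.8 × (-3.1)
   = 1.5 + 2.3 + 0.18 − 2.48 = 1.50
Deviation = 0.56 − 1.50 = -0.94 pp.

-0.94 pp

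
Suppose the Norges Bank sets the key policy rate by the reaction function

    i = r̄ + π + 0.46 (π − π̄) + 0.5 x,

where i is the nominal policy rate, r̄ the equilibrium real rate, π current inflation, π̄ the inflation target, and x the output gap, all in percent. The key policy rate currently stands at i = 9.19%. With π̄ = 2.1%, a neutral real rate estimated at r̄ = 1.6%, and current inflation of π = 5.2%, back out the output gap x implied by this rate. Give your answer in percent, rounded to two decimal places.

1.93%

0.5 x = 9.19 − 1.6 − 5.2 − 0.46 × (5.2 − 2.1) = 0.964
x = 0.964 / 0.5 = 1.93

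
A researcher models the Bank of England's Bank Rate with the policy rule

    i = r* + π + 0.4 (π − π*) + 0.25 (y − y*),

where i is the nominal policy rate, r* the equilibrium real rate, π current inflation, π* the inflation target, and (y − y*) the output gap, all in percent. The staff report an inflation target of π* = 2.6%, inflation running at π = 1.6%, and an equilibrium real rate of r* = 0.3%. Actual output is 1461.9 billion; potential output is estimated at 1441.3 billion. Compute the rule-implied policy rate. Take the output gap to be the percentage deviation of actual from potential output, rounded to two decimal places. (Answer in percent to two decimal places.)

Output gap = 100 × (1461.9 − 1441.3) / 1441.3 = 1.43%.
i = 0.30 + 1.60 + 0.4 × (1.60 − 2.60) + 0.25 × 1.43
   = 0.30 + 1.6 − 0.4 + 0.3575 = 1.86

1.86%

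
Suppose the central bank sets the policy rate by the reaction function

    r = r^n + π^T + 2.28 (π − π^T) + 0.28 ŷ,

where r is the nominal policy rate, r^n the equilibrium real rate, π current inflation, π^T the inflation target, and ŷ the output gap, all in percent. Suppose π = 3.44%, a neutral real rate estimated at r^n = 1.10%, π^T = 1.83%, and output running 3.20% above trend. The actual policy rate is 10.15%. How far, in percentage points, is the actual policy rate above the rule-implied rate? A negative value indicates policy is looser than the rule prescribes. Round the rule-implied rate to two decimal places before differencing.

2.65 pp

Output 3.20% above potential → ŷ = 3.20.
r = 1.10 + 1.83 + 2.28 × (3.44 − 1.83) + 0.28 × 3.20
   = 1.10 + 1.83 + 3.6708 + 0.896 = 7.50
Deviation = 10.15 − 7.50 = 2.65 pp.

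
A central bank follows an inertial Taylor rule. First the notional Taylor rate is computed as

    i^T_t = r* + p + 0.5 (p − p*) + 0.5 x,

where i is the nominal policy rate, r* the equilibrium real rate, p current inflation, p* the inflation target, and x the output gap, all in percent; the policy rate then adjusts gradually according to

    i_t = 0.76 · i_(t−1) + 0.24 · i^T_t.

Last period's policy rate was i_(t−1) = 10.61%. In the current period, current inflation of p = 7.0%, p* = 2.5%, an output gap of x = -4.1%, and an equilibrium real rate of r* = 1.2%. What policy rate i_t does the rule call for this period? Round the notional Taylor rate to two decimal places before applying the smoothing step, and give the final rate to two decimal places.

10.08%

i^T_t = 1.2 + 7.0 + 0.5 × (7.0 − 2.5) + 0.5 × (-4.1)
   = 1.2 + 7 + 2.25 − 2.05 = 8.40
i_t = 0.76 × 10.61 + 0.24 × 8.40 = 8.0636 + 2.016 = 10.08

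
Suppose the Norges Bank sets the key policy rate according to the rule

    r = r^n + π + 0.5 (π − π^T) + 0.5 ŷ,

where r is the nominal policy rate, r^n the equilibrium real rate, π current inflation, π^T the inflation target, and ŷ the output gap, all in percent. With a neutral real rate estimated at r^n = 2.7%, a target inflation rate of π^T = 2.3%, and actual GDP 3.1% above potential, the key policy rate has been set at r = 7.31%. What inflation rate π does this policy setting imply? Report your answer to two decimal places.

Output 3.1% above potential → ŷ = 3.1.
Collecting π: r = r^n + (1 + 0.5) π − 0.5 π^T + 0.5 ŷ
1.5 π = 7.31 − 2.7 + 0.5 × 2.3 − 0.5 × 3.1 = 4.21
π = 4.21 / 1.5 = 2.81

2.81%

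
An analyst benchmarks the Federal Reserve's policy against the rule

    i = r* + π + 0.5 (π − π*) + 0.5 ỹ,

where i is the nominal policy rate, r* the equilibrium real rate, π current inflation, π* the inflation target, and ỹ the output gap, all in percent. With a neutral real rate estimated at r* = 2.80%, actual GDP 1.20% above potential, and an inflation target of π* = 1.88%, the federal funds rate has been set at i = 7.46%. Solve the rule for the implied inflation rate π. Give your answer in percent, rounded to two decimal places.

Output 1.20% above potential → ỹ = 1.20.
Collecting π: i = r* + (1 + 0.5) π − 0.5 π* + 0.5 ỹ
1.5 π = 7.46 − 2.80 + 0.5 × 1.88 − 0.5 × 1.20 = 5
π = 5 / 1.5 = 3.33

3.33%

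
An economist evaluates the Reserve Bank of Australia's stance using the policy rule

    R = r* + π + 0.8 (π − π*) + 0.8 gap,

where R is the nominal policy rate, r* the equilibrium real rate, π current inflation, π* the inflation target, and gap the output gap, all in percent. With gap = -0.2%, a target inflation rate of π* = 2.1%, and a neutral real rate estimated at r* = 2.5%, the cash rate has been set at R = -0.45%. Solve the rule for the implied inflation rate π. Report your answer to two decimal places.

Collecting π: R = r* + (1 + 0.8) π − 0.8 π* + 0.8 gap
1.8 π = -0.45 − 2.5 + 0.8 × 2.1 − 0.8 × (-0.2) = -1.11
π = -1.11 / 1.8 = -0.62

-0.62%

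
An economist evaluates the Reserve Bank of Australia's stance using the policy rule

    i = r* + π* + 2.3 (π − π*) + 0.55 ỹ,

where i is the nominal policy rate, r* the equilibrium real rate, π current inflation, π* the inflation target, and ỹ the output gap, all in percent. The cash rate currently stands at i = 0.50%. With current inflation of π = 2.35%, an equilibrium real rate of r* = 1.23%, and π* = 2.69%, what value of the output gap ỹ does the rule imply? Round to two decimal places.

0.55 ỹ = 0.50 − 1.23 − 2.69 − 2.3 × (2.35 − 2.69) = -2.638
ỹ = -2.638 / 0.55 = -4.80

-4.80%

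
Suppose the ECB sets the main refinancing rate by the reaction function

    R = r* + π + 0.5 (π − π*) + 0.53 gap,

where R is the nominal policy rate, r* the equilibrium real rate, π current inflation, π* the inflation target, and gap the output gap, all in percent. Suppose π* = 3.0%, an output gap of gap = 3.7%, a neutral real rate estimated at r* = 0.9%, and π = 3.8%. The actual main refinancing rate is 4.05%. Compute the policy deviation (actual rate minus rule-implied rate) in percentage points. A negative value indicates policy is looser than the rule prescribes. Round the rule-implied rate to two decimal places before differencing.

R = 0.9 + 3.8 + 0.5 × (3.8 − 3.0) + 0.53 × 3.7
   = 0.9 + 3.8 + 0.4 + 1.961 = 7.06
Deviation = 4.05 − 7.06 = -3.01 pp.

-3.01 pp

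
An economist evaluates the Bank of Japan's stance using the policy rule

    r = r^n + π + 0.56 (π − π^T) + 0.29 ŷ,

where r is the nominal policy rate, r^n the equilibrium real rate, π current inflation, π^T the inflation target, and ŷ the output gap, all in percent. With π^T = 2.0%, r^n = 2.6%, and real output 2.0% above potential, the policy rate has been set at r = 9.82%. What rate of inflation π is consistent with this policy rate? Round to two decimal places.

4.97%

Output 2.0% above potential → ŷ = 2.0.
Collecting π: r = r^n + (1 + 0.56) π − 0.56 π^T + 0.29 ŷ
1.56 π = 9.82 − 2.6 + 0.56 × 2.0 − 0.29 × 2.0 = 7.76
π = 7.76 / 1.56 = 4.97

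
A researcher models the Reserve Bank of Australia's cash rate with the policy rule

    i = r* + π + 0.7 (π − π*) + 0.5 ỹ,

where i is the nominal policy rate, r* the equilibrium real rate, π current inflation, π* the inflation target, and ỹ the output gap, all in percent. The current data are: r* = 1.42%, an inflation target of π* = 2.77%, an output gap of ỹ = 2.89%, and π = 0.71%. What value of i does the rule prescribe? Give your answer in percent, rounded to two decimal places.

2.13%

i = 1.42 + 0.71 + 0.7 × (0.71 − 2.77) + 0.5 × 2.89
   = 1.42 + 0.71 − 1.442 + 1.445 = 2.13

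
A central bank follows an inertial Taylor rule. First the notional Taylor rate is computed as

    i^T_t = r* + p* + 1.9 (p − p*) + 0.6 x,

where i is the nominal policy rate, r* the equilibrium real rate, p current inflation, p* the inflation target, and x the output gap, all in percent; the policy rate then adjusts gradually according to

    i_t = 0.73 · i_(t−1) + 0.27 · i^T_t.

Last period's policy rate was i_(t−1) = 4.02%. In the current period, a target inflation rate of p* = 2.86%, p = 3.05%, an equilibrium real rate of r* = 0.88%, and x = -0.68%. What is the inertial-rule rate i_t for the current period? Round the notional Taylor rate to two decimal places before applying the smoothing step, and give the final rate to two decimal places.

i^T_t = 0.88 + 2.86 + 1.9 × (3.05 − 2.86) + 0.6 × (-0.68)
   = 0.88 + 2.86 + 0.361 − 0.408 = 3.69
i_t = 0.73 × 4.02 + 0.27 × 3.69 = 2.9346 + 0.9963 = 3.93

3.93%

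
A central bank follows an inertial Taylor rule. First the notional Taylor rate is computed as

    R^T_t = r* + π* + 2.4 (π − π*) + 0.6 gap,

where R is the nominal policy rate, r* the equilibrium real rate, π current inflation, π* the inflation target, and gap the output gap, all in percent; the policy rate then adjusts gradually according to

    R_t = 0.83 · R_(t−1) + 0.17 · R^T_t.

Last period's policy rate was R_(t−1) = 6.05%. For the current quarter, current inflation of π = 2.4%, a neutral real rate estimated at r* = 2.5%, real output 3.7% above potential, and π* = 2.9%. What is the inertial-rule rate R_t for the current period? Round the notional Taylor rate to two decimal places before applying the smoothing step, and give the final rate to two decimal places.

6.11%

Output 3.7% above potential → gap = 3.7.
R^T_t = 2.5 + 2.9 + 2.4 × (2.4 − 2.9) + 0.6 × 3.7
   = 2.5 + 2.9 − 1.2 + 2.22 = 6.42
R_t = 0.83 × 6.05 + 0.17 × 6.42 = 5.0215 + 1.0914 = 6.11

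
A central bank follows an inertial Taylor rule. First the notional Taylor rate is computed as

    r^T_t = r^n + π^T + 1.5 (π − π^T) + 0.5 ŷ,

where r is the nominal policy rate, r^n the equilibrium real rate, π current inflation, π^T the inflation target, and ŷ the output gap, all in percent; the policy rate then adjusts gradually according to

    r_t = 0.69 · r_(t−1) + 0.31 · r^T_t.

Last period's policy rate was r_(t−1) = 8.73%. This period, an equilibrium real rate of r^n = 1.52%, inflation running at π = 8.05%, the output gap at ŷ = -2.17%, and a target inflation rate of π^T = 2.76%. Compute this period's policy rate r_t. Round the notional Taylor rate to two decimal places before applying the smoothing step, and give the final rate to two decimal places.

r^T_t = 1.52 + 2.76 + 1.5 × (8.05 − 2.76) + 0.5 × (-2.17)
   = 1.52 + 2.76 + 7.935 − 1.085 = 11.13
r_t = 0.69 × 8.73 + 0.31 × 11.13 = 6.0237 + 3.4503 = 9.47

9.47%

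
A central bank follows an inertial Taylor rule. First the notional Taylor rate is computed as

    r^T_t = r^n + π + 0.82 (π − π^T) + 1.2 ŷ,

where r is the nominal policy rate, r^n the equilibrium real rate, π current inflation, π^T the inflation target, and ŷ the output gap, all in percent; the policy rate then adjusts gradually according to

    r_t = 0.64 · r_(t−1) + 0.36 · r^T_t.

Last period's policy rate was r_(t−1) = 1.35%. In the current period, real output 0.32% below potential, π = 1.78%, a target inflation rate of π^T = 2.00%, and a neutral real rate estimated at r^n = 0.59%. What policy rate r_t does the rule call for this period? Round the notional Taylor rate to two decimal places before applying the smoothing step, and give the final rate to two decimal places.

Output 0.32% below potential → ŷ = -0.32.
r^T_t = 0.59 + 1.78 + 0.82 × (1.78 − 2.00) + 1.2 × (-0.32)
   = 0.59 + 1.78 − 0.1804 − 0.384 = 1.81
r_t = 0.64 × 1.35 + 0.36 × 1.81 = 0.864 + 0.6516 = 1.52

1.52%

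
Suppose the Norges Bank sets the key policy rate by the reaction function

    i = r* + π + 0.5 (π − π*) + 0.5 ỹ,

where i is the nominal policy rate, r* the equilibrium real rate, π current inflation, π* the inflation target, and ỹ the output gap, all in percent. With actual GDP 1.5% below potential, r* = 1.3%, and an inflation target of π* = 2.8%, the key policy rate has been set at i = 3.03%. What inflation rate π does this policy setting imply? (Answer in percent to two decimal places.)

Output 1.5% below potential → ỹ = -1.5.
Collecting π: i = r* + (1 + 0.5) π − 0.5 π* + 0.5 ỹ
1.5 π = 3.03 − 1.3 + 0.5 × 2.8 − 0.5 × (-1.5) = 3.88
π = 3.88 / 1.5 = 2.59

2.59%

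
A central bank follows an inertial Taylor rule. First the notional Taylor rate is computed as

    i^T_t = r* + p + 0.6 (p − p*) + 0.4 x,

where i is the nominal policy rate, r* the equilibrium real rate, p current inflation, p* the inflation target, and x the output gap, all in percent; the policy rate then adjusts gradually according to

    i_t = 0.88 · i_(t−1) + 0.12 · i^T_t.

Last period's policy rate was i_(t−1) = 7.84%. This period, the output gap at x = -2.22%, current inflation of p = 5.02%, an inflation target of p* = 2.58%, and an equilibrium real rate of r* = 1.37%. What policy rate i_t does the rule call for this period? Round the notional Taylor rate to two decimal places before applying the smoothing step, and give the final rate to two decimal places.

7.74%

i^T_t = 1.37 + 5.02 + 0.6 × (5.02 − 2.58) + 0.4 × (-2.22)
   = 1.37 + 5.02 + 1.464 − 0.888 = 6.97
i_t = 0.88 × 7.84 + 0.12 × 6.97 = 6.8992 + 0.8364 = 7.74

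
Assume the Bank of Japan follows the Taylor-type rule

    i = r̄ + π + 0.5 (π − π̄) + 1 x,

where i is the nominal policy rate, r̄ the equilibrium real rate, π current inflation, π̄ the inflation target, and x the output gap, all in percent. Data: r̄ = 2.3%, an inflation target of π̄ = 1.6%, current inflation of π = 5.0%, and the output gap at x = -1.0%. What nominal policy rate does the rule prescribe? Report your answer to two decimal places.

8.00%

i = 2.3 + 5.0 + 0.5 × (5.0 − 1.6) + 1 × (-1.0)
   = 2.3 + 5 + 1.7 − 1 = 8.00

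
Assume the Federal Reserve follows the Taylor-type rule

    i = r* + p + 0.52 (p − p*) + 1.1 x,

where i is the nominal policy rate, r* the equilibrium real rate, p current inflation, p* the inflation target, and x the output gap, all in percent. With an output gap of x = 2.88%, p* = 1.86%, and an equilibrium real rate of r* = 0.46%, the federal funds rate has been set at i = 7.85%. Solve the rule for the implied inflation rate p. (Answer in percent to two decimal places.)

3.41%

Collecting p: i = r* + (1 + 0.52) p − 0.52 p* + 1.1 x
1.52 p = 7.85 − 0.46 + 0.52 × 1.86 − 1.1 × 2.88 = 5.1892
p = 5.1892 / 1.52 = 3.41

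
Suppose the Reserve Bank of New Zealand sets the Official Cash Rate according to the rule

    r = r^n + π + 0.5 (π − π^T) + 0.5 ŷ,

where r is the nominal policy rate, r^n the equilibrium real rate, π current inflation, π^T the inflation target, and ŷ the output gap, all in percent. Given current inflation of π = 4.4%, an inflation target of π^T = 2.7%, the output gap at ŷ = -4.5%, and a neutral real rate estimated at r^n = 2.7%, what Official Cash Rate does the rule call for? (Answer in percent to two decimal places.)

r = 2.7 + 4.4 + 0.5 × (4.4 − 2.7) + 0.5 × (-4.5)
   = 2.7 + 4.4 + 0.85 − 2.25 = 5.70

5.70%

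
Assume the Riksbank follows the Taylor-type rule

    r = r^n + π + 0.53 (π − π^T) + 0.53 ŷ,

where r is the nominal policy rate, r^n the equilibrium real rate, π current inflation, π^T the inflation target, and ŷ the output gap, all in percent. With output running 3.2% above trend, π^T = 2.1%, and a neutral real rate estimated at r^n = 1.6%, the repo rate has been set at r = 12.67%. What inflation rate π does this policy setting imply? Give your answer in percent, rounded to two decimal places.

Output 3.2% above potential → ŷ = 3.2.
Collecting π: r = r^n + (1 + 0.53) π − 0.53 π^T + 0.53 ŷ
1.53 π = 12.67 − 1.6 + 0.53 × 2.1 − 0.53 × 3.2 = 10.487
π = 10.487 / 1.53 = 6.85

6.85%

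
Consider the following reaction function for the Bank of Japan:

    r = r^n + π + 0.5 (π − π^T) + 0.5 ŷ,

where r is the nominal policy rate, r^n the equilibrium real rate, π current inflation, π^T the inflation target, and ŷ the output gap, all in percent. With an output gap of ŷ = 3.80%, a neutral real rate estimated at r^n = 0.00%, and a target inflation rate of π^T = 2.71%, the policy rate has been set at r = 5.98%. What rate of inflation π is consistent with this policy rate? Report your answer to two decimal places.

Collecting π: r = r^n + (1 + 0.5) π − 0.5 π^T + 0.5 ŷ
1.5 π = 5.98 − 0.00 + 0.5 × 2.71 − 0.5 × 3.80 = 5.435
π = 5.435 / 1.5 = 3.62

3.62%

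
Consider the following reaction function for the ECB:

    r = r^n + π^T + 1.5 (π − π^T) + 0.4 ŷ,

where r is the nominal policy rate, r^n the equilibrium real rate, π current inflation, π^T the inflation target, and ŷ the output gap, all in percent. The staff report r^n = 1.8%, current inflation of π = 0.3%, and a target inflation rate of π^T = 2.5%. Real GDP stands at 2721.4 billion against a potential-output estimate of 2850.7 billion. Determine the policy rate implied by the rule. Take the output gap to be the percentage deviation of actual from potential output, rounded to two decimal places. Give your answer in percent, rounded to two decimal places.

-0.82%

Output gap = 100 × (2721.4 − 2850.7) / 2850.7 = -4.54%.
r = 1.80 + 2.50 + 1.5 × (0.30 − 2.50) + 0.4 × (-4.54)
   = 1.80 + 2.5 − 3.3 − 1.816 = -0.82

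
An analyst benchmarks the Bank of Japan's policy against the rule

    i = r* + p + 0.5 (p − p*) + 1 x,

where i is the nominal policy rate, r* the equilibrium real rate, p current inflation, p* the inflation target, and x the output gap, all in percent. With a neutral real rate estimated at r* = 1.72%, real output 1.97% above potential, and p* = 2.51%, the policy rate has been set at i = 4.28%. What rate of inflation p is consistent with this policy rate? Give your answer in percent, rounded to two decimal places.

Output 1.97% above potential → x = 1.97.
Collecting p: i = r* + (1 + 0.5) p − 0.5 p* + 1 x
1.5 p = 4.28 − 1.72 + 0.5 × 2.51 − 1 × 1.97 = 1.845
p = 1.845 / 1.5 = 1.23

1.23%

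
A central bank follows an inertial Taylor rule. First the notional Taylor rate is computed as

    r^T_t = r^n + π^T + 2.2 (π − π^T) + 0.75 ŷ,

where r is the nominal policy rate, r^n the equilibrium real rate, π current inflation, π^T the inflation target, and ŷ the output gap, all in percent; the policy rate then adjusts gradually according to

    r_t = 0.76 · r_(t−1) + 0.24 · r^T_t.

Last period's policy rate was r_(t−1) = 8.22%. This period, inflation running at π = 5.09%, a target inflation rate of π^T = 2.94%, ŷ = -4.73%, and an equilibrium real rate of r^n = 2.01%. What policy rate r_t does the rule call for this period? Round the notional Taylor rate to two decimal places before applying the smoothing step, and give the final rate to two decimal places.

r^T_t = 2.01 + 2.94 + 2.2 × (5.09 − 2.94) + 0.75 × (-4.73)
   = 2.01 + 2.94 + 4.73 − 3.5475 = 6.13
r_t = 0.76 × 8.22 + 0.24 × 6.13 = 6.2472 + 1.4712 = 7.72

7.72%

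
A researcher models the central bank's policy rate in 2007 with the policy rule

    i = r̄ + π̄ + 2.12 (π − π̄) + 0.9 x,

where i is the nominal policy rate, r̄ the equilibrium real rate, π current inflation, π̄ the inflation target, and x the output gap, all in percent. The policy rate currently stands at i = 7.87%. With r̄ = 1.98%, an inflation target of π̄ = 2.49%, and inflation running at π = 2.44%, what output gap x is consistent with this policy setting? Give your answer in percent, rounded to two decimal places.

0.9 x = 7.87 − 1.98 − 2.49 − 2.12 × (2.44 − 2.49) = 3.506
x = 3.506 / 0.9 = 3.90

3.90%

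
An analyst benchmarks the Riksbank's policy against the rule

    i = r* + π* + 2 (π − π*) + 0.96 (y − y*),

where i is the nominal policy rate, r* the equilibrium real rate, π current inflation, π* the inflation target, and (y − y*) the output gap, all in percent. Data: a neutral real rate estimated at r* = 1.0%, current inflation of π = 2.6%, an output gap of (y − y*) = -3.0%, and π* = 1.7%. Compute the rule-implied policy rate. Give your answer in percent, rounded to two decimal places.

i = 1.0 + 1.7 + 2 × (2.6 − 1.7) + 0.96 × (-3.0)
   = 1.0 + 1.7 + 1.8 − 2.88 = 1.62

1.62%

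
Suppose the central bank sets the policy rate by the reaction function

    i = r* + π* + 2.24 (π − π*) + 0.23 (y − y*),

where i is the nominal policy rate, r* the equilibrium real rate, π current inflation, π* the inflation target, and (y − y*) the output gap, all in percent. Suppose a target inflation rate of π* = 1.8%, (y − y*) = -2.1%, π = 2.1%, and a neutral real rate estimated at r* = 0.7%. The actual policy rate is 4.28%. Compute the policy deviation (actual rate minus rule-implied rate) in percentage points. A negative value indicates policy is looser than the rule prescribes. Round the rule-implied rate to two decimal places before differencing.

i = 0.7 + 1.8 + 2.24 × (2.1 − 1.8) + 0.23 × (-2.1)
   = 0.7 + 1.8 + 0.672 − 0.483 = 2.69
Deviation = 4.28 − 2.69 = 1.59 pp.

1.59 pp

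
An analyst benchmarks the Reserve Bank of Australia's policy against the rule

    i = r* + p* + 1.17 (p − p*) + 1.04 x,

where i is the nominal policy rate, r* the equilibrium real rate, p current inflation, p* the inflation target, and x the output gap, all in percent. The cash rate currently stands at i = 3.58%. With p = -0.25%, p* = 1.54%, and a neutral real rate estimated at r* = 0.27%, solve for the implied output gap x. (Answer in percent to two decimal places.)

1.04 x = 3.58 − 0.27 − 1.54 − 1.17 × ((-0.25) − 1.54) = 3.8643
x = 3.8643 / 1.04 = 3.72

3.72%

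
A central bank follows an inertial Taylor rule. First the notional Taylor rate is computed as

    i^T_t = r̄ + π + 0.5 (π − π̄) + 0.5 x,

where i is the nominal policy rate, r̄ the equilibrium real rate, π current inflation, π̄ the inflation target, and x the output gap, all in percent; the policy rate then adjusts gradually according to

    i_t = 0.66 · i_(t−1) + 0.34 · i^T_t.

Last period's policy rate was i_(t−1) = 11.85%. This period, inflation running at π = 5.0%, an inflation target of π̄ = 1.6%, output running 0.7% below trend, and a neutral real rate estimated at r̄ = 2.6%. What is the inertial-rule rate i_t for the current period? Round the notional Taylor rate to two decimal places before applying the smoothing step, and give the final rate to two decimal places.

10.86%

Output 0.7% below potential → x = -0.7.
i^T_t = 2.6 + 5.0 + 0.5 × (5.0 − 1.6) + 0.5 × (-0.7)
   = 2.6 + 5 + 1.7 − 0.35 = 8.95
i_t = 0.66 × 11.85 + 0.34 × 8.95 = 7.821 + 3.043 = 10.86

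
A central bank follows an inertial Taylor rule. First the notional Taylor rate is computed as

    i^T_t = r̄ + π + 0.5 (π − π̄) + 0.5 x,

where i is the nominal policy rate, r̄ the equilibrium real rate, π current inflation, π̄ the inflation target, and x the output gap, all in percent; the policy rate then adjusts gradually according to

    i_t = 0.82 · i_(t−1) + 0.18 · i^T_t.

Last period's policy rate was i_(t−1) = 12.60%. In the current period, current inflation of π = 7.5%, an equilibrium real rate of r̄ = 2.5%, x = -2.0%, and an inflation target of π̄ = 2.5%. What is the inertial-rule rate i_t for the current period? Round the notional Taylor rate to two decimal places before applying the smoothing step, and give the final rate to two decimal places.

i^T_t = 2.5 + 7.5 + 0.5 × (7.5 − 2.5) + 0.5 × (-2.0)
   = 2.5 + 7.5 + 2.5 − 1 = 11.50
i_t = 0.82 × 12.60 + 0.18 × 11.50 = 10.332 + 2.07 = 12.40

12.40%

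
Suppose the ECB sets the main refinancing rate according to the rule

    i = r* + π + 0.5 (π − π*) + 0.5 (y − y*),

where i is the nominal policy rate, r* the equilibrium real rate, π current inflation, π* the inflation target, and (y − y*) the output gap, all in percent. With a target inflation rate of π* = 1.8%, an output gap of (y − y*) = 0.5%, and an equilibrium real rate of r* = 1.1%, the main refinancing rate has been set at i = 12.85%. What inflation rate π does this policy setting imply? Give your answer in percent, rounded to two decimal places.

8.27%

Collecting π: i = r* + (1 + 0.5) π − 0.5 π* + 0.5 (y − y*)
1.5 π = 12.85 − 1.1 + 0.5 × 1.8 − 0.5 × 0.5 = 12.4
π = 12.4 / 1.5 = 8.27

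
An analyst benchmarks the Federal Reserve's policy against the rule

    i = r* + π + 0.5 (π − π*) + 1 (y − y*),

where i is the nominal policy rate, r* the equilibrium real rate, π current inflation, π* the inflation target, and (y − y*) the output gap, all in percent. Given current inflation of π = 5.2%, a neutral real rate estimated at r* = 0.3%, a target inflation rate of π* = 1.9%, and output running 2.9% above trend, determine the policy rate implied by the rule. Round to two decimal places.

10.05%

Output 2.9% above potential → (y − y*) = 2.9.
i = 0.3 + 5.2 + 0.5 × (5.2 − 1.9) + 1 × 2.9
   = 0.3 + 5.2 + 1.65 + 2.9 = 10.05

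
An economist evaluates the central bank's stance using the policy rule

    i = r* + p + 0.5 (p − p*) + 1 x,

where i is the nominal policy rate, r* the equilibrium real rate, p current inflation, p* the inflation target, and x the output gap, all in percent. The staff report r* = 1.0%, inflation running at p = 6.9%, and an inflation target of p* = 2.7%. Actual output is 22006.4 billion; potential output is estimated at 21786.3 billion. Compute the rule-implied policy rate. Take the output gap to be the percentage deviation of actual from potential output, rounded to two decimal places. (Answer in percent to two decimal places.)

Output gap = 100 × (22006.4 − 21786.3) / 21786.3 = 1.01%.
i = 1.00 + 6.90 + 0.5 × (6.90 − 2.70) + 1 × 1.01
   = 1.00 + 6.9 + 2.1 + 1.01 = 11.01

11.01%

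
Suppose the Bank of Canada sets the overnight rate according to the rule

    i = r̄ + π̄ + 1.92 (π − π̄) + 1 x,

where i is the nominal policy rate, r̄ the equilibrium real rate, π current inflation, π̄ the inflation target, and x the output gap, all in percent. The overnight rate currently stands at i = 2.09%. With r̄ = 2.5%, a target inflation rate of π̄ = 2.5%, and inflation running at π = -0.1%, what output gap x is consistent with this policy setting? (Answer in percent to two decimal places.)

2.08%

1 x = 2.09 − 2.5 − 2.5 − 1.92 × ((-0.1) − 2.5) = 2.082
x = 2.082 / 1 = 2.08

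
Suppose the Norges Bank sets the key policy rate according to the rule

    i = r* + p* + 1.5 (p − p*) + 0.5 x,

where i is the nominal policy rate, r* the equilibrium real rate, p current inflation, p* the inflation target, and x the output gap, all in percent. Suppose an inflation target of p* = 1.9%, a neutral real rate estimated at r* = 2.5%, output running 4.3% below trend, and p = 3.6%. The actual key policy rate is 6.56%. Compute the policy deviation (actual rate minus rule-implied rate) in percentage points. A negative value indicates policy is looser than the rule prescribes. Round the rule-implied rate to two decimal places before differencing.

Output 4.3% below potential → x = -4.3.
i = 2.5 + 1.9 + 1.5 × (3.6 − 1.9) + 0.5 × (-4.3)
   = 2.5 + 1.9 + 2.55 − 2.15 = 4.80
Deviation = 6.56 − 4.80 = 1.76 pp.

1.76 pp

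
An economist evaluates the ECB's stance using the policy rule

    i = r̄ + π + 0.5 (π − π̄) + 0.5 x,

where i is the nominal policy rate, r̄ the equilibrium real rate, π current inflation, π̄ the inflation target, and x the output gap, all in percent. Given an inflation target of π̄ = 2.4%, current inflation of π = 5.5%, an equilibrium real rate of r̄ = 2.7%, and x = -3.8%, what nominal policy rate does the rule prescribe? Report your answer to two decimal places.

7.85%

i = 2.7 + 5.5 + 0.5 × (5.5 − 2.4) + 0.5 × (-3.8)
   = 2.7 + 5.5 + 1.55 − 1.9 = 7.85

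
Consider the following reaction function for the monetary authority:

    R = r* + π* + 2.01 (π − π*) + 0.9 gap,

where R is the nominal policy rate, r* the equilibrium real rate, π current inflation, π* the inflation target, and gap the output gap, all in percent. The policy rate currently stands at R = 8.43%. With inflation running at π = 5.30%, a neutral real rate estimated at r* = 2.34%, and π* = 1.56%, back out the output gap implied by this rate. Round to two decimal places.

-3.32%

0.9 gap = 8.43 − 2.34 − 1.56 − 2.01 × (5.30 − 1.56) = -2.9874
gap = -2.9874 / 0.9 = -3.32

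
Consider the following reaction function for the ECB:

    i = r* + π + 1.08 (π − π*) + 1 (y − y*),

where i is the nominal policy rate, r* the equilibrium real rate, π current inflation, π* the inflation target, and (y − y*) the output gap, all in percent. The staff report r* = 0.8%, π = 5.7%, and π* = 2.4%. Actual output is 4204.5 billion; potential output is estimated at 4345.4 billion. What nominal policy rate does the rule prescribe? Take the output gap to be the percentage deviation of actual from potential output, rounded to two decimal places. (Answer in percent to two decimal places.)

Output gap = 100 × (4204.5 − 4345.4) / 4345.4 = -3.24%.
i = 0.80 + 5.70 + 1.08 × (5.70 − 2.40) + 1 × (-3.24)
   = 0.80 + 5.7 + 3.564 − 3.24 = 6.82

6.82%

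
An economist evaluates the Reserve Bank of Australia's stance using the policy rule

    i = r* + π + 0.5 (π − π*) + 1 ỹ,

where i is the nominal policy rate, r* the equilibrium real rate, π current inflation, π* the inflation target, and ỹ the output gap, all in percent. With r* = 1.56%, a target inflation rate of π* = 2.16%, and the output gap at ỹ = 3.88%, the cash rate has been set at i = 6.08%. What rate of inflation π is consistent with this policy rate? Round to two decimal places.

Collecting π: i = r* + (1 + 0.5) π − 0.5 π* + 1 ỹ
1.5 π = 6.08 − 1.56 + 0.5 × 2.16 − 1 × 3.88 = 1.72
π = 1.72 / 1.5 = 1.15

1.15%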